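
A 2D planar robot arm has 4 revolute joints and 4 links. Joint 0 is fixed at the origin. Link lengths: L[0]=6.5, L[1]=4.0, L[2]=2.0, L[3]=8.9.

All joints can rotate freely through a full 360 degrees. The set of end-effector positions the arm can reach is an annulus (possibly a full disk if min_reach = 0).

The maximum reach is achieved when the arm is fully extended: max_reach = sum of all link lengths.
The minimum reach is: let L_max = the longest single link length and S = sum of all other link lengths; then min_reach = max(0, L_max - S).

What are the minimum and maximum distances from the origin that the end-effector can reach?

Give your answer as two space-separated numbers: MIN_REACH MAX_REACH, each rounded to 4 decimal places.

Link lengths: [6.5, 4.0, 2.0, 8.9]
max_reach = 6.5 + 4 + 2 + 8.9 = 21.4
L_max = max([6.5, 4.0, 2.0, 8.9]) = 8.9
S (sum of others) = 21.4 - 8.9 = 12.5
min_reach = max(0, 8.9 - 12.5) = max(0, -3.6) = 0

Answer: 0.0000 21.4000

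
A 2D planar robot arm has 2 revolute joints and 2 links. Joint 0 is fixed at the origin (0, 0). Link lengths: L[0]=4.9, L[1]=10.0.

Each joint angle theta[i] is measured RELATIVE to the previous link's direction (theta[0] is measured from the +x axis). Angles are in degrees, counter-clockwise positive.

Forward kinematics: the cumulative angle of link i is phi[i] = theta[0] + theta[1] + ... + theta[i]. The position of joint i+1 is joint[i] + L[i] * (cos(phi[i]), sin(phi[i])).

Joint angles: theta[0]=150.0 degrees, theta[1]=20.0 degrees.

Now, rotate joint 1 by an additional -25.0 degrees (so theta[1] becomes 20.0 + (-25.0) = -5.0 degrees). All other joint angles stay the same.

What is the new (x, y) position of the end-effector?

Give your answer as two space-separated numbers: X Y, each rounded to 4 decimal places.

Answer: -12.4350 8.1858

Derivation:
joint[0] = (0.0000, 0.0000)  (base)
link 0: phi[0] = 150 = 150 deg
  cos(150 deg) = -0.8660, sin(150 deg) = 0.5000
  joint[1] = (0.0000, 0.0000) + 4.9 * (-0.8660, 0.5000) = (0.0000 + -4.2435, 0.0000 + 2.4500) = (-4.2435, 2.4500)
link 1: phi[1] = 150 + -5 = 145 deg
  cos(145 deg) = -0.8192, sin(145 deg) = 0.5736
  joint[2] = (-4.2435, 2.4500) + 10 * (-0.8192, 0.5736) = (-4.2435 + -8.1915, 2.4500 + 5.7358) = (-12.4350, 8.1858)
End effector: (-12.4350, 8.1858)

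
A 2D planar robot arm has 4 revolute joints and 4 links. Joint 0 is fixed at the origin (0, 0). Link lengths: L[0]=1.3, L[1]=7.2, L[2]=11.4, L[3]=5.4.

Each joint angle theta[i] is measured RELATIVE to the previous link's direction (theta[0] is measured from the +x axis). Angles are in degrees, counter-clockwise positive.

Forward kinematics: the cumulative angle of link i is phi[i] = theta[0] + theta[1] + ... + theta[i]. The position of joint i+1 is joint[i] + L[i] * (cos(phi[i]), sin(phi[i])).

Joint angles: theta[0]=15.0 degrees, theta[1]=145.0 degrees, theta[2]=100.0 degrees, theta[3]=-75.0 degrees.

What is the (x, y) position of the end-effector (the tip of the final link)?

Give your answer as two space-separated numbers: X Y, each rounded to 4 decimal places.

joint[0] = (0.0000, 0.0000)  (base)
link 0: phi[0] = 15 = 15 deg
  cos(15 deg) = 0.9659, sin(15 deg) = 0.2588
  joint[1] = (0.0000, 0.0000) + 1.3 * (0.9659, 0.2588) = (0.0000 + 1.2557, 0.0000 + 0.3365) = (1.2557, 0.3365)
link 1: phi[1] = 15 + 145 = 160 deg
  cos(160 deg) = -0.9397, sin(160 deg) = 0.3420
  joint[2] = (1.2557, 0.3365) + 7.2 * (-0.9397, 0.3420) = (1.2557 + -6.7658, 0.3365 + 2.4625) = (-5.5101, 2.7990)
link 2: phi[2] = 15 + 145 + 100 = 260 deg
  cos(260 deg) = -0.1736, sin(260 deg) = -0.9848
  joint[3] = (-5.5101, 2.7990) + 11.4 * (-0.1736, -0.9848) = (-5.5101 + -1.9796, 2.7990 + -11.2268) = (-7.4897, -8.4278)
link 3: phi[3] = 15 + 145 + 100 + -75 = 185 deg
  cos(185 deg) = -0.9962, sin(185 deg) = -0.0872
  joint[4] = (-7.4897, -8.4278) + 5.4 * (-0.9962, -0.0872) = (-7.4897 + -5.3795, -8.4278 + -0.4706) = (-12.8691, -8.8984)
End effector: (-12.8691, -8.8984)

Answer: -12.8691 -8.8984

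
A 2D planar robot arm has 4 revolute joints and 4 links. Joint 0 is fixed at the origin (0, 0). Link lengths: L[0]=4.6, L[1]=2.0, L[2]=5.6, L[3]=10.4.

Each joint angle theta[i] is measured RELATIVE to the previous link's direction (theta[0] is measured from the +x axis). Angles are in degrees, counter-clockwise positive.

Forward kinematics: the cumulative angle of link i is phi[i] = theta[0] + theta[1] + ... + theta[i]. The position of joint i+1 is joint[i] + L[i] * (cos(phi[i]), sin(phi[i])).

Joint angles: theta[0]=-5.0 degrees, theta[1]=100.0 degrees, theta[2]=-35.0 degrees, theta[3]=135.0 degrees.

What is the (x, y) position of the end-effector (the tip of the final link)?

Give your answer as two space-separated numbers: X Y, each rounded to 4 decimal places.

Answer: -2.8374 3.7495

Derivation:
joint[0] = (0.0000, 0.0000)  (base)
link 0: phi[0] = -5 = -5 deg
  cos(-5 deg) = 0.9962, sin(-5 deg) = -0.0872
  joint[1] = (0.0000, 0.0000) + 4.6 * (0.9962, -0.0872) = (0.0000 + 4.5825, 0.0000 + -0.4009) = (4.5825, -0.4009)
link 1: phi[1] = -5 + 100 = 95 deg
  cos(95 deg) = -0.0872, sin(95 deg) = 0.9962
  joint[2] = (4.5825, -0.4009) + 2 * (-0.0872, 0.9962) = (4.5825 + -0.1743, -0.4009 + 1.9924) = (4.4082, 1.5915)
link 2: phi[2] = -5 + 100 + -35 = 60 deg
  cos(60 deg) = 0.5000, sin(60 deg) = 0.8660
  joint[3] = (4.4082, 1.5915) + 5.6 * (0.5000, 0.8660) = (4.4082 + 2.8000, 1.5915 + 4.8497) = (7.2082, 6.4412)
link 3: phi[3] = -5 + 100 + -35 + 135 = 195 deg
  cos(195 deg) = -0.9659, sin(195 deg) = -0.2588
  joint[4] = (7.2082, 6.4412) + 10.4 * (-0.9659, -0.2588) = (7.2082 + -10.0456, 6.4412 + -2.6917) = (-2.8374, 3.7495)
End effector: (-2.8374, 3.7495)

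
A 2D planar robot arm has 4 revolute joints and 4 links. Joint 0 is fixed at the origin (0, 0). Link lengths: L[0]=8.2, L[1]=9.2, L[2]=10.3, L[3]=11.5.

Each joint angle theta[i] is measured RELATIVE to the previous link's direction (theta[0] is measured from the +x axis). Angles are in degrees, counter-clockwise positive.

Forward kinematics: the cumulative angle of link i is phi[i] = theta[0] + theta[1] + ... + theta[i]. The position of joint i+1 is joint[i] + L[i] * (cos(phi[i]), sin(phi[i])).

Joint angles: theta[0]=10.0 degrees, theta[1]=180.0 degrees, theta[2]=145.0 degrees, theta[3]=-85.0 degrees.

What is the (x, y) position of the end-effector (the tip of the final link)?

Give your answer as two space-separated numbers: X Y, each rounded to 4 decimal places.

Answer: 4.4169 -15.3331

Derivation:
joint[0] = (0.0000, 0.0000)  (base)
link 0: phi[0] = 10 = 10 deg
  cos(10 deg) = 0.9848, sin(10 deg) = 0.1736
  joint[1] = (0.0000, 0.0000) + 8.2 * (0.9848, 0.1736) = (0.0000 + 8.0754, 0.0000 + 1.4239) = (8.0754, 1.4239)
link 1: phi[1] = 10 + 180 = 190 deg
  cos(190 deg) = -0.9848, sin(190 deg) = -0.1736
  joint[2] = (8.0754, 1.4239) + 9.2 * (-0.9848, -0.1736) = (8.0754 + -9.0602, 1.4239 + -1.5976) = (-0.9848, -0.1736)
link 2: phi[2] = 10 + 180 + 145 = 335 deg
  cos(335 deg) = 0.9063, sin(335 deg) = -0.4226
  joint[3] = (-0.9848, -0.1736) + 10.3 * (0.9063, -0.4226) = (-0.9848 + 9.3350, -0.1736 + -4.3530) = (8.3502, -4.5266)
link 3: phi[3] = 10 + 180 + 145 + -85 = 250 deg
  cos(250 deg) = -0.3420, sin(250 deg) = -0.9397
  joint[4] = (8.3502, -4.5266) + 11.5 * (-0.3420, -0.9397) = (8.3502 + -3.9332, -4.5266 + -10.8065) = (4.4169, -15.3331)
End effector: (4.4169, -15.3331)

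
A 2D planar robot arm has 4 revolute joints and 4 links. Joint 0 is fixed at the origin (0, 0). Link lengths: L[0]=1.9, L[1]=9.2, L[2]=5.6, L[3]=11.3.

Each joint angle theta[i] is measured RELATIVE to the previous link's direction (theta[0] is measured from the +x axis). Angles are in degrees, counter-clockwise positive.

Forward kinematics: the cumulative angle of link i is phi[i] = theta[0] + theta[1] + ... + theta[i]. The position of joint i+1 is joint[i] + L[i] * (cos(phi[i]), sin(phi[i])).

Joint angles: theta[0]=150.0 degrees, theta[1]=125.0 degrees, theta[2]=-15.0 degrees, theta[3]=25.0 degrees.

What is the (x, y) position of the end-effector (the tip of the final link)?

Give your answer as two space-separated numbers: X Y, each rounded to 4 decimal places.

Answer: 1.1086 -24.6449

Derivation:
joint[0] = (0.0000, 0.0000)  (base)
link 0: phi[0] = 150 = 150 deg
  cos(150 deg) = -0.8660, sin(150 deg) = 0.5000
  joint[1] = (0.0000, 0.0000) + 1.9 * (-0.8660, 0.5000) = (0.0000 + -1.6454, 0.0000 + 0.9500) = (-1.6454, 0.9500)
link 1: phi[1] = 150 + 125 = 275 deg
  cos(275 deg) = 0.0872, sin(275 deg) = -0.9962
  joint[2] = (-1.6454, 0.9500) + 9.2 * (0.0872, -0.9962) = (-1.6454 + 0.8018, 0.9500 + -9.1650) = (-0.8436, -8.2150)
link 2: phi[2] = 150 + 125 + -15 = 260 deg
  cos(260 deg) = -0.1736, sin(260 deg) = -0.9848
  joint[3] = (-0.8436, -8.2150) + 5.6 * (-0.1736, -0.9848) = (-0.8436 + -0.9724, -8.2150 + -5.5149) = (-1.8160, -13.7299)
link 3: phi[3] = 150 + 125 + -15 + 25 = 285 deg
  cos(285 deg) = 0.2588, sin(285 deg) = -0.9659
  joint[4] = (-1.8160, -13.7299) + 11.3 * (0.2588, -0.9659) = (-1.8160 + 2.9247, -13.7299 + -10.9150) = (1.1086, -24.6449)
End effector: (1.1086, -24.6449)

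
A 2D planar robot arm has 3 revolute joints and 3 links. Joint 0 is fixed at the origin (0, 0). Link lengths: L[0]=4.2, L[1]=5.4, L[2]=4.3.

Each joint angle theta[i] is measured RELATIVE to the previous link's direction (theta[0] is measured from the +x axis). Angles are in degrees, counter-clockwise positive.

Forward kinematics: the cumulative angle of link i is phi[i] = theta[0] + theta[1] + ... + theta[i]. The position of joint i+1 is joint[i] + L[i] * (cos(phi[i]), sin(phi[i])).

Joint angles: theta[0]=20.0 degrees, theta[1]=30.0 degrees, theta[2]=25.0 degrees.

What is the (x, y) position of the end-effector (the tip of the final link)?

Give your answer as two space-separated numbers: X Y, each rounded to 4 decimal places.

Answer: 8.5307 9.7266

Derivation:
joint[0] = (0.0000, 0.0000)  (base)
link 0: phi[0] = 20 = 20 deg
  cos(20 deg) = 0.9397, sin(20 deg) = 0.3420
  joint[1] = (0.0000, 0.0000) + 4.2 * (0.9397, 0.3420) = (0.0000 + 3.9467, 0.0000 + 1.4365) = (3.9467, 1.4365)
link 1: phi[1] = 20 + 30 = 50 deg
  cos(50 deg) = 0.6428, sin(50 deg) = 0.7660
  joint[2] = (3.9467, 1.4365) + 5.4 * (0.6428, 0.7660) = (3.9467 + 3.4711, 1.4365 + 4.1366) = (7.4178, 5.5731)
link 2: phi[2] = 20 + 30 + 25 = 75 deg
  cos(75 deg) = 0.2588, sin(75 deg) = 0.9659
  joint[3] = (7.4178, 5.5731) + 4.3 * (0.2588, 0.9659) = (7.4178 + 1.1129, 5.5731 + 4.1535) = (8.5307, 9.7266)
End effector: (8.5307, 9.7266)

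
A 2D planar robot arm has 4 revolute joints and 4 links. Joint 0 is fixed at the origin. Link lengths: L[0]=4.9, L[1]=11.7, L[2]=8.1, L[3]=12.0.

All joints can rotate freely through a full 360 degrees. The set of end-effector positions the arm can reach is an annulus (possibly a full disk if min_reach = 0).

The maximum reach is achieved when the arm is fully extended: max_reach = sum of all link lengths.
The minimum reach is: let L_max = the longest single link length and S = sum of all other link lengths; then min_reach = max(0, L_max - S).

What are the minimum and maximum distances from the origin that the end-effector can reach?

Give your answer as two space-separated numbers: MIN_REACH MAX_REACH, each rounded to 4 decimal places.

Answer: 0.0000 36.7000

Derivation:
Link lengths: [4.9, 11.7, 8.1, 12.0]
max_reach = 4.9 + 11.7 + 8.1 + 12 = 36.7
L_max = max([4.9, 11.7, 8.1, 12.0]) = 12
S (sum of others) = 36.7 - 12 = 24.7
min_reach = max(0, 12 - 24.7) = max(0, -12.7) = 0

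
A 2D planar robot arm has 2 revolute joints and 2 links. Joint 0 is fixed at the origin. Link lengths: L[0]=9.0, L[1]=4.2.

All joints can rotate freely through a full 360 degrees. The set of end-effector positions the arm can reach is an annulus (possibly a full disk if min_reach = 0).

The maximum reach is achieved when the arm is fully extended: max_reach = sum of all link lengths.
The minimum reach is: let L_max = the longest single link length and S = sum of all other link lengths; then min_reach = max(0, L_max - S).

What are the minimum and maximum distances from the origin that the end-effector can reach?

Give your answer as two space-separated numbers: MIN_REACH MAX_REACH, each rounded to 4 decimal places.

Link lengths: [9.0, 4.2]
max_reach = 9 + 4.2 = 13.2
L_max = max([9.0, 4.2]) = 9
S (sum of others) = 13.2 - 9 = 4.2
min_reach = max(0, 9 - 4.2) = max(0, 4.8) = 4.8

Answer: 4.8000 13.2000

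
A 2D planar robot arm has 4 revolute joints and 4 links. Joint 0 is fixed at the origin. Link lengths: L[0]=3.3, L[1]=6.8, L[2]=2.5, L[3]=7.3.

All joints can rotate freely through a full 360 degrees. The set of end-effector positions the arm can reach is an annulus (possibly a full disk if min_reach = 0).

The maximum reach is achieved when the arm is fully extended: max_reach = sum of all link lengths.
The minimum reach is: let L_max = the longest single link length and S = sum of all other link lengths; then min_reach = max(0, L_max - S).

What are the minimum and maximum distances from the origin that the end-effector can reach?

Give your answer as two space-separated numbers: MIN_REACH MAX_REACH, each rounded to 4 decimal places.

Link lengths: [3.3, 6.8, 2.5, 7.3]
max_reach = 3.3 + 6.8 + 2.5 + 7.3 = 19.9
L_max = max([3.3, 6.8, 2.5, 7.3]) = 7.3
S (sum of others) = 19.9 - 7.3 = 12.6
min_reach = max(0, 7.3 - 12.6) = max(0, -5.3) = 0

Answer: 0.0000 19.9000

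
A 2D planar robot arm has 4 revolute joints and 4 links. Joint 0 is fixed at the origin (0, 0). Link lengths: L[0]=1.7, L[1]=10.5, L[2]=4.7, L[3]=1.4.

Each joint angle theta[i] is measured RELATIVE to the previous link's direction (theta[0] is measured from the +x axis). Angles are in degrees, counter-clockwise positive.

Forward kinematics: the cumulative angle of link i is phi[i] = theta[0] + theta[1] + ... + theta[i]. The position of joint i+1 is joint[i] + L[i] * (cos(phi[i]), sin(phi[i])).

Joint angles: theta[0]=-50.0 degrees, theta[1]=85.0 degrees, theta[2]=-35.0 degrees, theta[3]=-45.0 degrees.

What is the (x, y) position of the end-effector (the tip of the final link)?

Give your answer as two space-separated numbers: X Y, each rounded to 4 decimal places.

joint[0] = (0.0000, 0.0000)  (base)
link 0: phi[0] = -50 = -50 deg
  cos(-50 deg) = 0.6428, sin(-50 deg) = -0.7660
  joint[1] = (0.0000, 0.0000) + 1.7 * (0.6428, -0.7660) = (0.0000 + 1.0927, 0.0000 + -1.3023) = (1.0927, -1.3023)
link 1: phi[1] = -50 + 85 = 35 deg
  cos(35 deg) = 0.8192, sin(35 deg) = 0.5736
  joint[2] = (1.0927, -1.3023) + 10.5 * (0.8192, 0.5736) = (1.0927 + 8.6011, -1.3023 + 6.0226) = (9.6938, 4.7203)
link 2: phi[2] = -50 + 85 + -35 = 0 deg
  cos(0 deg) = 1.0000, sin(0 deg) = 0.0000
  joint[3] = (9.6938, 4.7203) + 4.7 * (1.0000, 0.0000) = (9.6938 + 4.7000, 4.7203 + 0.0000) = (14.3938, 4.7203)
link 3: phi[3] = -50 + 85 + -35 + -45 = -45 deg
  cos(-45 deg) = 0.7071, sin(-45 deg) = -0.7071
  joint[4] = (14.3938, 4.7203) + 1.4 * (0.7071, -0.7071) = (14.3938 + 0.9899, 4.7203 + -0.9899) = (15.3838, 3.7303)
End effector: (15.3838, 3.7303)

Answer: 15.3838 3.7303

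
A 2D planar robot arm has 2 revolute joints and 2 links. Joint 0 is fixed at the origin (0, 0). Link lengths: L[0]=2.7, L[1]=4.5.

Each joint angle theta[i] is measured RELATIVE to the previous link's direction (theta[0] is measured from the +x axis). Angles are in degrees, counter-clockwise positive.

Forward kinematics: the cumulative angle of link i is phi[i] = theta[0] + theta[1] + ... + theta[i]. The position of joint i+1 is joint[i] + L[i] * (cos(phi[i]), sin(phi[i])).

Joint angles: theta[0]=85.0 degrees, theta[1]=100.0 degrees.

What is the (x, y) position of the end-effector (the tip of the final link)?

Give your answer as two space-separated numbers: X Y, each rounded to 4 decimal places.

Answer: -4.2476 2.2975

Derivation:
joint[0] = (0.0000, 0.0000)  (base)
link 0: phi[0] = 85 = 85 deg
  cos(85 deg) = 0.0872, sin(85 deg) = 0.9962
  joint[1] = (0.0000, 0.0000) + 2.7 * (0.0872, 0.9962) = (0.0000 + 0.2353, 0.0000 + 2.6897) = (0.2353, 2.6897)
link 1: phi[1] = 85 + 100 = 185 deg
  cos(185 deg) = -0.9962, sin(185 deg) = -0.0872
  joint[2] = (0.2353, 2.6897) + 4.5 * (-0.9962, -0.0872) = (0.2353 + -4.4829, 2.6897 + -0.3922) = (-4.2476, 2.2975)
End effector: (-4.2476, 2.2975)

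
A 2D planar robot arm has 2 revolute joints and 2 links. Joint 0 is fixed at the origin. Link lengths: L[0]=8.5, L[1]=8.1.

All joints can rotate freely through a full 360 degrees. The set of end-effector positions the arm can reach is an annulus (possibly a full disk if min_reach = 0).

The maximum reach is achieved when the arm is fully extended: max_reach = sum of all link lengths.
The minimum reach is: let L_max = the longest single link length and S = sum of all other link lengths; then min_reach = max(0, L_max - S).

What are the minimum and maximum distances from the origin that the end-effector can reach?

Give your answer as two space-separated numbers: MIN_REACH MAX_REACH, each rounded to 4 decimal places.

Link lengths: [8.5, 8.1]
max_reach = 8.5 + 8.1 = 16.6
L_max = max([8.5, 8.1]) = 8.5
S (sum of others) = 16.6 - 8.5 = 8.1
min_reach = max(0, 8.5 - 8.1) = max(0, 0.4) = 0.4

Answer: 0.4000 16.6000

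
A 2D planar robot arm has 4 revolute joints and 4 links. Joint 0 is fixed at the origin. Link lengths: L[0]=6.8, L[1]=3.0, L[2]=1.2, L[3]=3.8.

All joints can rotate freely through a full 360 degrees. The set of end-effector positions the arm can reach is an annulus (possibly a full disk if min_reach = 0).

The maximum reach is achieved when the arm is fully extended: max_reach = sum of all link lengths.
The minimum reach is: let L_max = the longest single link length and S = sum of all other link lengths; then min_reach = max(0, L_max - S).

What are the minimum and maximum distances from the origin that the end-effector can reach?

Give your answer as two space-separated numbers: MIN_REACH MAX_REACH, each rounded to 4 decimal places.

Link lengths: [6.8, 3.0, 1.2, 3.8]
max_reach = 6.8 + 3 + 1.2 + 3.8 = 14.8
L_max = max([6.8, 3.0, 1.2, 3.8]) = 6.8
S (sum of others) = 14.8 - 6.8 = 8
min_reach = max(0, 6.8 - 8) = max(0, -1.2) = 0

Answer: 0.0000 14.8000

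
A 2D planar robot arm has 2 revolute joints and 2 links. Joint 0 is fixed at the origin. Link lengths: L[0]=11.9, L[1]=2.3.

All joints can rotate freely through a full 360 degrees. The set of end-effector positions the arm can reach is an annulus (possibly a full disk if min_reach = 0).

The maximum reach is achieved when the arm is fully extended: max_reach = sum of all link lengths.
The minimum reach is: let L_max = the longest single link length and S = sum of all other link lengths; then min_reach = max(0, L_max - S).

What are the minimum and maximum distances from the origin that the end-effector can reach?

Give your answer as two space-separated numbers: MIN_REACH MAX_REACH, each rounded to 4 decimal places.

Answer: 9.6000 14.2000

Derivation:
Link lengths: [11.9, 2.3]
max_reach = 11.9 + 2.3 = 14.2
L_max = max([11.9, 2.3]) = 11.9
S (sum of others) = 14.2 - 11.9 = 2.3
min_reach = max(0, 11.9 - 2.3) = max(0, 9.6) = 9.6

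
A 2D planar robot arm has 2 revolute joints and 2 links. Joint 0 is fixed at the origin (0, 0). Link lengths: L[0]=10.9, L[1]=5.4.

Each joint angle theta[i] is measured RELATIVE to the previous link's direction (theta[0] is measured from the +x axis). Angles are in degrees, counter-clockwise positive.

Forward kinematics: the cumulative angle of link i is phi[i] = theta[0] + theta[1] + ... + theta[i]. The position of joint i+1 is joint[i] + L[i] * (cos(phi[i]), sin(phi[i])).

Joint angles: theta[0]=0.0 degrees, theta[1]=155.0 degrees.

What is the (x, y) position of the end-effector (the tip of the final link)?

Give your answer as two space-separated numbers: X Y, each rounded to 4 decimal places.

joint[0] = (0.0000, 0.0000)  (base)
link 0: phi[0] = 0 = 0 deg
  cos(0 deg) = 1.0000, sin(0 deg) = 0.0000
  joint[1] = (0.0000, 0.0000) + 10.9 * (1.0000, 0.0000) = (0.0000 + 10.9000, 0.0000 + 0.0000) = (10.9000, 0.0000)
link 1: phi[1] = 0 + 155 = 155 deg
  cos(155 deg) = -0.9063, sin(155 deg) = 0.4226
  joint[2] = (10.9000, 0.0000) + 5.4 * (-0.9063, 0.4226) = (10.9000 + -4.8941, 0.0000 + 2.2821) = (6.0059, 2.2821)
End effector: (6.0059, 2.2821)

Answer: 6.0059 2.2821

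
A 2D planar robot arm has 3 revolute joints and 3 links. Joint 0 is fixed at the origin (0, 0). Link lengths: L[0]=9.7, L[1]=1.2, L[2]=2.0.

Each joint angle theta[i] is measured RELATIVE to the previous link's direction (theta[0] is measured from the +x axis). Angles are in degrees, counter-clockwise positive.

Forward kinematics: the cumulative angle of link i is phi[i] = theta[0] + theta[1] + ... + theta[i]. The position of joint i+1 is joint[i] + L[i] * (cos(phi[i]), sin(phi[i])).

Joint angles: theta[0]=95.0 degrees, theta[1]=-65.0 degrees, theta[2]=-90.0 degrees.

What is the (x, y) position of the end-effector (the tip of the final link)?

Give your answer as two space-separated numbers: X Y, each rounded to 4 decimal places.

Answer: 1.1938 8.5310

Derivation:
joint[0] = (0.0000, 0.0000)  (base)
link 0: phi[0] = 95 = 95 deg
  cos(95 deg) = -0.0872, sin(95 deg) = 0.9962
  joint[1] = (0.0000, 0.0000) + 9.7 * (-0.0872, 0.9962) = (0.0000 + -0.8454, 0.0000 + 9.6631) = (-0.8454, 9.6631)
link 1: phi[1] = 95 + -65 = 30 deg
  cos(30 deg) = 0.8660, sin(30 deg) = 0.5000
  joint[2] = (-0.8454, 9.6631) + 1.2 * (0.8660, 0.5000) = (-0.8454 + 1.0392, 9.6631 + 0.6000) = (0.1938, 10.2631)
link 2: phi[2] = 95 + -65 + -90 = -60 deg
  cos(-60 deg) = 0.5000, sin(-60 deg) = -0.8660
  joint[3] = (0.1938, 10.2631) + 2 * (0.5000, -0.8660) = (0.1938 + 1.0000, 10.2631 + -1.7321) = (1.1938, 8.5310)
End effector: (1.1938, 8.5310)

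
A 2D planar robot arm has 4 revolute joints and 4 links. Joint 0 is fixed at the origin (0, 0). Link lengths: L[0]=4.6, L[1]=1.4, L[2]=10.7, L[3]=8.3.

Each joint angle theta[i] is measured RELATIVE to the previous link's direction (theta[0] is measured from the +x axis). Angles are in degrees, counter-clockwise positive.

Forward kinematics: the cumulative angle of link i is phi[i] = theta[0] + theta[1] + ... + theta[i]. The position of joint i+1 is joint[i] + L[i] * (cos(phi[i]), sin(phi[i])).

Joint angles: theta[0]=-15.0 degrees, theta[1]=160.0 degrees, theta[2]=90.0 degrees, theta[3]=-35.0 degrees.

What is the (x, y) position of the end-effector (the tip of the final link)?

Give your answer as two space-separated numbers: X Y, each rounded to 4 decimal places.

joint[0] = (0.0000, 0.0000)  (base)
link 0: phi[0] = -15 = -15 deg
  cos(-15 deg) = 0.9659, sin(-15 deg) = -0.2588
  joint[1] = (0.0000, 0.0000) + 4.6 * (0.9659, -0.2588) = (0.0000 + 4.4433, 0.0000 + -1.1906) = (4.4433, -1.1906)
link 1: phi[1] = -15 + 160 = 145 deg
  cos(145 deg) = -0.8192, sin(145 deg) = 0.5736
  joint[2] = (4.4433, -1.1906) + 1.4 * (-0.8192, 0.5736) = (4.4433 + -1.1468, -1.1906 + 0.8030) = (3.2964, -0.3876)
link 2: phi[2] = -15 + 160 + 90 = 235 deg
  cos(235 deg) = -0.5736, sin(235 deg) = -0.8192
  joint[3] = (3.2964, -0.3876) + 10.7 * (-0.5736, -0.8192) = (3.2964 + -6.1373, -0.3876 + -8.7649) = (-2.8408, -9.1525)
link 3: phi[3] = -15 + 160 + 90 + -35 = 200 deg
  cos(200 deg) = -0.9397, sin(200 deg) = -0.3420
  joint[4] = (-2.8408, -9.1525) + 8.3 * (-0.9397, -0.3420) = (-2.8408 + -7.7994, -9.1525 + -2.8388) = (-10.6403, -11.9913)
End effector: (-10.6403, -11.9913)

Answer: -10.6403 -11.9913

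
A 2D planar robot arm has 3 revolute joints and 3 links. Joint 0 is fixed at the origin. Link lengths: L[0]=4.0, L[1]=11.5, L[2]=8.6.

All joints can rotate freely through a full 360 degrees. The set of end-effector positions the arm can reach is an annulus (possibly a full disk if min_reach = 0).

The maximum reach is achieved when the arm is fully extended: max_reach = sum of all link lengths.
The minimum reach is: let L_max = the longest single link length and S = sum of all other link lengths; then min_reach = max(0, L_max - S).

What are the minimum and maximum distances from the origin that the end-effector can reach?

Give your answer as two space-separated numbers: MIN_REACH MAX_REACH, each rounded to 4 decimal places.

Answer: 0.0000 24.1000

Derivation:
Link lengths: [4.0, 11.5, 8.6]
max_reach = 4 + 11.5 + 8.6 = 24.1
L_max = max([4.0, 11.5, 8.6]) = 11.5
S (sum of others) = 24.1 - 11.5 = 12.6
min_reach = max(0, 11.5 - 12.6) = max(0, -1.1) = 0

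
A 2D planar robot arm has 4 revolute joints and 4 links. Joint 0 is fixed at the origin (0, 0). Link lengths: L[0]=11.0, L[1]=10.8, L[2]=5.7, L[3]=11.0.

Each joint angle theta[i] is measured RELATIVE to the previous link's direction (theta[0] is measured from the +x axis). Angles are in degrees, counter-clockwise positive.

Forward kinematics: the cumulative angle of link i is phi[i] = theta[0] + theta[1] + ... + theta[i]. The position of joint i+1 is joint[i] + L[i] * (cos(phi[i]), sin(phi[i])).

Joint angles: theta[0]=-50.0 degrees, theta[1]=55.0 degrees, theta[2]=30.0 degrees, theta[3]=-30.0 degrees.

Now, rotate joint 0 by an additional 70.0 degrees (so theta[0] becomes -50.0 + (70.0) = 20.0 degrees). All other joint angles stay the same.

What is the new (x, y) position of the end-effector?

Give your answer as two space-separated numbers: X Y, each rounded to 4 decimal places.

joint[0] = (0.0000, 0.0000)  (base)
link 0: phi[0] = 20 = 20 deg
  cos(20 deg) = 0.9397, sin(20 deg) = 0.3420
  joint[1] = (0.0000, 0.0000) + 11 * (0.9397, 0.3420) = (0.0000 + 10.3366, 0.0000 + 3.7622) = (10.3366, 3.7622)
link 1: phi[1] = 20 + 55 = 75 deg
  cos(75 deg) = 0.2588, sin(75 deg) = 0.9659
  joint[2] = (10.3366, 3.7622) + 10.8 * (0.2588, 0.9659) = (10.3366 + 2.7952, 3.7622 + 10.4320) = (13.1319, 14.1942)
link 2: phi[2] = 20 + 55 + 30 = 105 deg
  cos(105 deg) = -0.2588, sin(105 deg) = 0.9659
  joint[3] = (13.1319, 14.1942) + 5.7 * (-0.2588, 0.9659) = (13.1319 + -1.4753, 14.1942 + 5.5058) = (11.6566, 19.7000)
link 3: phi[3] = 20 + 55 + 30 + -30 = 75 deg
  cos(75 deg) = 0.2588, sin(75 deg) = 0.9659
  joint[4] = (11.6566, 19.7000) + 11 * (0.2588, 0.9659) = (11.6566 + 2.8470, 19.7000 + 10.6252) = (14.5036, 30.3252)
End effector: (14.5036, 30.3252)

Answer: 14.5036 30.3252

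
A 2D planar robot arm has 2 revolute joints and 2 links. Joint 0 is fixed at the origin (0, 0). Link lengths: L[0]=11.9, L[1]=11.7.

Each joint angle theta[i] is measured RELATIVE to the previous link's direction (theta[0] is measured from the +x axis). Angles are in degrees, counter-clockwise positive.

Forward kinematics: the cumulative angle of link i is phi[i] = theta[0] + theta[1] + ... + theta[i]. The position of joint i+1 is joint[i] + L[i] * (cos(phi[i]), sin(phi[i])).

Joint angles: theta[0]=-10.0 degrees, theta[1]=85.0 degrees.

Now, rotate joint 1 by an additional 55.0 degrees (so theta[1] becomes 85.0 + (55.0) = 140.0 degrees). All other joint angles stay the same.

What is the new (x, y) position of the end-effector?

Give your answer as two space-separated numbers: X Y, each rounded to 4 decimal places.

joint[0] = (0.0000, 0.0000)  (base)
link 0: phi[0] = -10 = -10 deg
  cos(-10 deg) = 0.9848, sin(-10 deg) = -0.1736
  joint[1] = (0.0000, 0.0000) + 11.9 * (0.9848, -0.1736) = (0.0000 + 11.7192, 0.0000 + -2.0664) = (11.7192, -2.0664)
link 1: phi[1] = -10 + 140 = 130 deg
  cos(130 deg) = -0.6428, sin(130 deg) = 0.7660
  joint[2] = (11.7192, -2.0664) + 11.7 * (-0.6428, 0.7660) = (11.7192 + -7.5206, -2.0664 + 8.9627) = (4.1986, 6.8963)
End effector: (4.1986, 6.8963)

Answer: 4.1986 6.8963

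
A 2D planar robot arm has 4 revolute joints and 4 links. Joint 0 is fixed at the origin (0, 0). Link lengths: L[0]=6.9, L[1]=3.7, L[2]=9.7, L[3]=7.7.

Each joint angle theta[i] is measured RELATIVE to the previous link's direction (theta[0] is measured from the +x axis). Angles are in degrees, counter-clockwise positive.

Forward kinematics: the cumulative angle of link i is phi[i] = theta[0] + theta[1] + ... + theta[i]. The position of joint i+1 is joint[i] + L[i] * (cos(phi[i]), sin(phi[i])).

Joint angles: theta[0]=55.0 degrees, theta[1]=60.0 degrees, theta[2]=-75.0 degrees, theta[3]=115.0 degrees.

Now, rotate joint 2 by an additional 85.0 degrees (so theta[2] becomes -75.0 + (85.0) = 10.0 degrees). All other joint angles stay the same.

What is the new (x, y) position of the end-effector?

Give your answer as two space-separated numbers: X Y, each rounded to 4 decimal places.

Answer: -7.0197 10.2829

Derivation:
joint[0] = (0.0000, 0.0000)  (base)
link 0: phi[0] = 55 = 55 deg
  cos(55 deg) = 0.5736, sin(55 deg) = 0.8192
  joint[1] = (0.0000, 0.0000) + 6.9 * (0.5736, 0.8192) = (0.0000 + 3.9577, 0.0000 + 5.6521) = (3.9577, 5.6521)
link 1: phi[1] = 55 + 60 = 115 deg
  cos(115 deg) = -0.4226, sin(115 deg) = 0.9063
  joint[2] = (3.9577, 5.6521) + 3.7 * (-0.4226, 0.9063) = (3.9577 + -1.5637, 5.6521 + 3.3533) = (2.3940, 9.0055)
link 2: phi[2] = 55 + 60 + 10 = 125 deg
  cos(125 deg) = -0.5736, sin(125 deg) = 0.8192
  joint[3] = (2.3940, 9.0055) + 9.7 * (-0.5736, 0.8192) = (2.3940 + -5.5637, 9.0055 + 7.9458) = (-3.1697, 16.9513)
link 3: phi[3] = 55 + 60 + 10 + 115 = 240 deg
  cos(240 deg) = -0.5000, sin(240 deg) = -0.8660
  joint[4] = (-3.1697, 16.9513) + 7.7 * (-0.5000, -0.8660) = (-3.1697 + -3.8500, 16.9513 + -6.6684) = (-7.0197, 10.2829)
End effector: (-7.0197, 10.2829)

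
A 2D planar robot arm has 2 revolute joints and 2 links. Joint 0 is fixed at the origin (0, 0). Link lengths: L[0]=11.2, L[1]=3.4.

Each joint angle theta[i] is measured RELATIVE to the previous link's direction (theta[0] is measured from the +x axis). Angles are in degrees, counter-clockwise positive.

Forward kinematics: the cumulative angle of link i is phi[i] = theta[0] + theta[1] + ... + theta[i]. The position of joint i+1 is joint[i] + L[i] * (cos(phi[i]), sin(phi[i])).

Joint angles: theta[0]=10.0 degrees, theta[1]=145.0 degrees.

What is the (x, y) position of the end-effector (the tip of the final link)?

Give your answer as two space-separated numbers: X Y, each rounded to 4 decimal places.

joint[0] = (0.0000, 0.0000)  (base)
link 0: phi[0] = 10 = 10 deg
  cos(10 deg) = 0.9848, sin(10 deg) = 0.1736
  joint[1] = (0.0000, 0.0000) + 11.2 * (0.9848, 0.1736) = (0.0000 + 11.0298, 0.0000 + 1.9449) = (11.0298, 1.9449)
link 1: phi[1] = 10 + 145 = 155 deg
  cos(155 deg) = -0.9063, sin(155 deg) = 0.4226
  joint[2] = (11.0298, 1.9449) + 3.4 * (-0.9063, 0.4226) = (11.0298 + -3.0814, 1.9449 + 1.4369) = (7.9484, 3.3818)
End effector: (7.9484, 3.3818)

Answer: 7.9484 3.3818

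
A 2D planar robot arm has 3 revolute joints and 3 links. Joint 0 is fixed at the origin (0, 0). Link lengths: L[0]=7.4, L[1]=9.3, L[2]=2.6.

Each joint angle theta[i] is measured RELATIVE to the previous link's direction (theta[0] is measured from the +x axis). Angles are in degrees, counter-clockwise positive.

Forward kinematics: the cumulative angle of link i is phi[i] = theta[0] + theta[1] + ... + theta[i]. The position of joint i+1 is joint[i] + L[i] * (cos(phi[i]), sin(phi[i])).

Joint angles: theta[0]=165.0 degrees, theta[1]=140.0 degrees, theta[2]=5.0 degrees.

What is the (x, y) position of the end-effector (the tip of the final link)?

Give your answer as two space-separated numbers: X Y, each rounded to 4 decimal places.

joint[0] = (0.0000, 0.0000)  (base)
link 0: phi[0] = 165 = 165 deg
  cos(165 deg) = -0.9659, sin(165 deg) = 0.2588
  joint[1] = (0.0000, 0.0000) + 7.4 * (-0.9659, 0.2588) = (0.0000 + -7.1479, 0.0000 + 1.9153) = (-7.1479, 1.9153)
link 1: phi[1] = 165 + 140 = 305 deg
  cos(305 deg) = 0.5736, sin(305 deg) = -0.8192
  joint[2] = (-7.1479, 1.9153) + 9.3 * (0.5736, -0.8192) = (-7.1479 + 5.3343, 1.9153 + -7.6181) = (-1.8136, -5.7029)
link 2: phi[2] = 165 + 140 + 5 = 310 deg
  cos(310 deg) = 0.6428, sin(310 deg) = -0.7660
  joint[3] = (-1.8136, -5.7029) + 2.6 * (0.6428, -0.7660) = (-1.8136 + 1.6712, -5.7029 + -1.9917) = (-0.1423, -7.6946)
End effector: (-0.1423, -7.6946)

Answer: -0.1423 -7.6946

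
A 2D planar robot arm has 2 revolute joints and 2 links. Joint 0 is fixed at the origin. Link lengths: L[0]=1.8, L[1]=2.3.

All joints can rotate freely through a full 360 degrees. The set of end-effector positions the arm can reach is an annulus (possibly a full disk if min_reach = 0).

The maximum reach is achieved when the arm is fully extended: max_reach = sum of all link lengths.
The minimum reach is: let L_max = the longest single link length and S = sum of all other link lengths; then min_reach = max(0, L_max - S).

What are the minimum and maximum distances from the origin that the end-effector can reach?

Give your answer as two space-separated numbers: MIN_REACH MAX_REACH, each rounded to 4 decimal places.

Answer: 0.5000 4.1000

Derivation:
Link lengths: [1.8, 2.3]
max_reach = 1.8 + 2.3 = 4.1
L_max = max([1.8, 2.3]) = 2.3
S (sum of others) = 4.1 - 2.3 = 1.8
min_reach = max(0, 2.3 - 1.8) = max(0, 0.5) = 0.5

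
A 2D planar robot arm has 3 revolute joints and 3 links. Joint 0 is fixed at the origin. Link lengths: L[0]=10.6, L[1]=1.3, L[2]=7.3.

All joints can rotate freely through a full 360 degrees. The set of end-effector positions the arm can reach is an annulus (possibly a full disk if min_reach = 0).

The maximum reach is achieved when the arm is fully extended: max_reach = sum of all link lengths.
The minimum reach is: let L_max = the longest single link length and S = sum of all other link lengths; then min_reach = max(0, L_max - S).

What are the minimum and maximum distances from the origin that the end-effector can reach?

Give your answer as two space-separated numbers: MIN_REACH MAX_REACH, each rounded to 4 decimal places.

Answer: 2.0000 19.2000

Derivation:
Link lengths: [10.6, 1.3, 7.3]
max_reach = 10.6 + 1.3 + 7.3 = 19.2
L_max = max([10.6, 1.3, 7.3]) = 10.6
S (sum of others) = 19.2 - 10.6 = 8.6
min_reach = max(0, 10.6 - 8.6) = max(0, 2) = 2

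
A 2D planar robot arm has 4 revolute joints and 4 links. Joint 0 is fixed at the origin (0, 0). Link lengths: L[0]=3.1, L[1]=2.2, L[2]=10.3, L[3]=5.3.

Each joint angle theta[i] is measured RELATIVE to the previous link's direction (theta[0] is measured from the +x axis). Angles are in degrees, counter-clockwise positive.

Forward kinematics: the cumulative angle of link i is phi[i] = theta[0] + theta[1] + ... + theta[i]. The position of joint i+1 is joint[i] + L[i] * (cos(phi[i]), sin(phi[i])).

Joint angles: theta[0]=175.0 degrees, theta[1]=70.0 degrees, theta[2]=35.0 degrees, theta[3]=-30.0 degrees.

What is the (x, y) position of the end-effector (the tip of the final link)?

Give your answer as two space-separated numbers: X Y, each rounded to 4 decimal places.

joint[0] = (0.0000, 0.0000)  (base)
link 0: phi[0] = 175 = 175 deg
  cos(175 deg) = -0.9962, sin(175 deg) = 0.0872
  joint[1] = (0.0000, 0.0000) + 3.1 * (-0.9962, 0.0872) = (0.0000 + -3.0882, 0.0000 + 0.2702) = (-3.0882, 0.2702)
link 1: phi[1] = 175 + 70 = 245 deg
  cos(245 deg) = -0.4226, sin(245 deg) = -0.9063
  joint[2] = (-3.0882, 0.2702) + 2.2 * (-0.4226, -0.9063) = (-3.0882 + -0.9298, 0.2702 + -1.9939) = (-4.0180, -1.7237)
link 2: phi[2] = 175 + 70 + 35 = 280 deg
  cos(280 deg) = 0.1736, sin(280 deg) = -0.9848
  joint[3] = (-4.0180, -1.7237) + 10.3 * (0.1736, -0.9848) = (-4.0180 + 1.7886, -1.7237 + -10.1435) = (-2.2294, -11.8672)
link 3: phi[3] = 175 + 70 + 35 + -30 = 250 deg
  cos(250 deg) = -0.3420, sin(250 deg) = -0.9397
  joint[4] = (-2.2294, -11.8672) + 5.3 * (-0.3420, -0.9397) = (-2.2294 + -1.8127, -11.8672 + -4.9804) = (-4.0421, -16.8476)
End effector: (-4.0421, -16.8476)

Answer: -4.0421 -16.8476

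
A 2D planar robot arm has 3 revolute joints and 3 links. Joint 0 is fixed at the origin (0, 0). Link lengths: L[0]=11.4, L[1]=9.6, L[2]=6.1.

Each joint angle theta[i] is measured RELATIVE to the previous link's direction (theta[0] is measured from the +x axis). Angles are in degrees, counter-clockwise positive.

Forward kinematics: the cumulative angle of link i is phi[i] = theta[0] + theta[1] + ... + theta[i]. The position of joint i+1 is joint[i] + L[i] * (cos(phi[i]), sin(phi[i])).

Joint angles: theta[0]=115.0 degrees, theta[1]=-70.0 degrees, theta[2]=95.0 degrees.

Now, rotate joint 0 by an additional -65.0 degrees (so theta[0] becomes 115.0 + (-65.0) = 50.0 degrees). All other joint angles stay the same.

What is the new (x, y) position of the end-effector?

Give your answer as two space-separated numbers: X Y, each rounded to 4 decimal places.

joint[0] = (0.0000, 0.0000)  (base)
link 0: phi[0] = 50 = 50 deg
  cos(50 deg) = 0.6428, sin(50 deg) = 0.7660
  joint[1] = (0.0000, 0.0000) + 11.4 * (0.6428, 0.7660) = (0.0000 + 7.3278, 0.0000 + 8.7329) = (7.3278, 8.7329)
link 1: phi[1] = 50 + -70 = -20 deg
  cos(-20 deg) = 0.9397, sin(-20 deg) = -0.3420
  joint[2] = (7.3278, 8.7329) + 9.6 * (0.9397, -0.3420) = (7.3278 + 9.0210, 8.7329 + -3.2834) = (16.3488, 5.4495)
link 2: phi[2] = 50 + -70 + 95 = 75 deg
  cos(75 deg) = 0.2588, sin(75 deg) = 0.9659
  joint[3] = (16.3488, 5.4495) + 6.1 * (0.2588, 0.9659) = (16.3488 + 1.5788, 5.4495 + 5.8921) = (17.9276, 11.3417)
End effector: (17.9276, 11.3417)

Answer: 17.9276 11.3417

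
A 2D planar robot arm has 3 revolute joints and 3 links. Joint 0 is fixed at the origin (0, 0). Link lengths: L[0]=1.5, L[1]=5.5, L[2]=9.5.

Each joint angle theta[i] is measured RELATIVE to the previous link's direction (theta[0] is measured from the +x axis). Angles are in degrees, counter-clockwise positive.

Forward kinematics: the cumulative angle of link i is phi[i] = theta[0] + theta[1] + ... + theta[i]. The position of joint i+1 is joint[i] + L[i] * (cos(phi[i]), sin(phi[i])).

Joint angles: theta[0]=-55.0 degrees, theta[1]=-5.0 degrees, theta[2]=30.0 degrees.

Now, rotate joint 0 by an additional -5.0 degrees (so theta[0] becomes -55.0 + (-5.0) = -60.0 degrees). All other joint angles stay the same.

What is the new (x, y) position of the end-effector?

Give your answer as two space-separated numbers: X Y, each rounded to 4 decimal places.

joint[0] = (0.0000, 0.0000)  (base)
link 0: phi[0] = -60 = -60 deg
  cos(-60 deg) = 0.5000, sin(-60 deg) = -0.8660
  joint[1] = (0.0000, 0.0000) + 1.5 * (0.5000, -0.8660) = (0.0000 + 0.7500, 0.0000 + -1.2990) = (0.7500, -1.2990)
link 1: phi[1] = -60 + -5 = -65 deg
  cos(-65 deg) = 0.4226, sin(-65 deg) = -0.9063
  joint[2] = (0.7500, -1.2990) + 5.5 * (0.4226, -0.9063) = (0.7500 + 2.3244, -1.2990 + -4.9847) = (3.0744, -6.2837)
link 2: phi[2] = -60 + -5 + 30 = -35 deg
  cos(-35 deg) = 0.8192, sin(-35 deg) = -0.5736
  joint[3] = (3.0744, -6.2837) + 9.5 * (0.8192, -0.5736) = (3.0744 + 7.7819, -6.2837 + -5.4490) = (10.8563, -11.7327)
End effector: (10.8563, -11.7327)

Answer: 10.8563 -11.7327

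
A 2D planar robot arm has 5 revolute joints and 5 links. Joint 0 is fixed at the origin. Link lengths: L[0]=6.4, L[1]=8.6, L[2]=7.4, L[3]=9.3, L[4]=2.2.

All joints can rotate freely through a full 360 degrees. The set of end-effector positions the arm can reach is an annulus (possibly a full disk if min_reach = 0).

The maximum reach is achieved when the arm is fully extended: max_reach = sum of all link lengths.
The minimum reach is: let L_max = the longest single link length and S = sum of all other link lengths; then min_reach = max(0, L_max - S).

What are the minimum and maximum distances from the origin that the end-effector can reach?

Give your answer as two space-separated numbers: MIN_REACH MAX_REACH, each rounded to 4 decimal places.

Link lengths: [6.4, 8.6, 7.4, 9.3, 2.2]
max_reach = 6.4 + 8.6 + 7.4 + 9.3 + 2.2 = 33.9
L_max = max([6.4, 8.6, 7.4, 9.3, 2.2]) = 9.3
S (sum of others) = 33.9 - 9.3 = 24.6
min_reach = max(0, 9.3 - 24.6) = max(0, -15.3) = 0

Answer: 0.0000 33.9000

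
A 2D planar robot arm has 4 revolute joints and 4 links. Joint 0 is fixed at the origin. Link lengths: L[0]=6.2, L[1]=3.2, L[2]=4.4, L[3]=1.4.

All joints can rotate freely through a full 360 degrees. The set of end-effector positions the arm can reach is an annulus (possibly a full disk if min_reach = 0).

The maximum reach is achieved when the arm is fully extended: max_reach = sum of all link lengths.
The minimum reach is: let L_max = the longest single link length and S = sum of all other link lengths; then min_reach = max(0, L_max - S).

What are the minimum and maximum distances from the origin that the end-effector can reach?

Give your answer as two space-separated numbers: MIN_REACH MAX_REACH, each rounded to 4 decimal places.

Link lengths: [6.2, 3.2, 4.4, 1.4]
max_reach = 6.2 + 3.2 + 4.4 + 1.4 = 15.2
L_max = max([6.2, 3.2, 4.4, 1.4]) = 6.2
S (sum of others) = 15.2 - 6.2 = 9
min_reach = max(0, 6.2 - 9) = max(0, -2.8) = 0

Answer: 0.0000 15.2000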